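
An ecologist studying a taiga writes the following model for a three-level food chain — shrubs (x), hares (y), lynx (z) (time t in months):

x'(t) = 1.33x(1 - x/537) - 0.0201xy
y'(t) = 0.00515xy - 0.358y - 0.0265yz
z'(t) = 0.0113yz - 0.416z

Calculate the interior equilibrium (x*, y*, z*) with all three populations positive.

x* ≈ 238, y* ≈ 36.8, z* ≈ 32.8

From dz/dt = 0: 0.0113y* = 0.416, so y* = 36.8.
From dx/dt = 0: 1.33(1 - x*/537) = 0.0201·36.8, giving x* = 537·(1 - 0.556) = 238.
From dy/dt = 0: 0.00515·238 - 0.358 = 0.0265z*, so z* = 0.869/0.0265 = 32.8.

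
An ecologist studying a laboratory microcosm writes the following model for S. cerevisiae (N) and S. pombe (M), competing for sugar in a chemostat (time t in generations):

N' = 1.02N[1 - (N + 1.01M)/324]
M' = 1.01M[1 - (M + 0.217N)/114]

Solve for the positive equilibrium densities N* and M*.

N* ≈ 267, M* ≈ 56

Setting both brackets to zero gives the nullclines N + 1.01M = 324 and 0.217N + M = 114.
Substituting M = 114 - 0.217N into the first: N(1 - 1.01·0.217) = 324 - 1.01·114.
So N* = 209/0.781 = 267, and then M* = 114 - 0.217·267 = 56.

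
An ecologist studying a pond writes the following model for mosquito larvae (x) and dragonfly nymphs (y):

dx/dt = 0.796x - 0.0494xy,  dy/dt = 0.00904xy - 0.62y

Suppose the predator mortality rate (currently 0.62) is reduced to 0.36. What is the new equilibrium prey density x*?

At the interior fixed point, setting dy/dt = 0 with y > 0 fixes x* = (predator death rate)/(xy coefficient) — independent of the other coefficients.
With the change, x* = 0.36/0.00904 = 39.8; it falls from 68.6.

x* ≈ 39.8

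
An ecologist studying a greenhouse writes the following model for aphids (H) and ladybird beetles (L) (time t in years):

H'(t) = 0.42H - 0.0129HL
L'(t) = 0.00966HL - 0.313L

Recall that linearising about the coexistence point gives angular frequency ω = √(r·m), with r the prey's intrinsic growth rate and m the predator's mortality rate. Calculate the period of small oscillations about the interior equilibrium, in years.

T ≈ 17.3 years

Here r = 0.42 and m = 0.313, so r·m = 0.131.
ω = √0.131 = 0.363 per year, hence T = 2π/ω ≈ 17.3 years.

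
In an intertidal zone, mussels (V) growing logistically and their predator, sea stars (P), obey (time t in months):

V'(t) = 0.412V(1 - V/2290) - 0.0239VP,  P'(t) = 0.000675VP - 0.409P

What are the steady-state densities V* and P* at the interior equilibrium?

V* ≈ 606, P* ≈ 12.7

From dP/dt = 0 with P > 0: 0.000675V* = 0.409, so V* = 606.
Substitute into dV/dt = 0: 0.412(1 - 606/2290) = 0.0239P*.
The bracket is 0.735, giving P* = 0.303/0.0239 = 12.7.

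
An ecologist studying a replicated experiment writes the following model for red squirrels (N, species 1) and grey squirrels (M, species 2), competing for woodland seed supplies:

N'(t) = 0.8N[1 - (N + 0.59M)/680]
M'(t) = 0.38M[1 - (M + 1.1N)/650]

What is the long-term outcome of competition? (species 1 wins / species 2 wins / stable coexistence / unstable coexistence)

Compare the nullcline intercepts: K1/α12 = 680/0.59 = 1150 > K2 = 650; K2/α21 = 650/1.1 = 591 < K1 = 680.
Since the inequalities point opposite ways, species 1 can invade but species 2 cannot.

species 1 excludes species 2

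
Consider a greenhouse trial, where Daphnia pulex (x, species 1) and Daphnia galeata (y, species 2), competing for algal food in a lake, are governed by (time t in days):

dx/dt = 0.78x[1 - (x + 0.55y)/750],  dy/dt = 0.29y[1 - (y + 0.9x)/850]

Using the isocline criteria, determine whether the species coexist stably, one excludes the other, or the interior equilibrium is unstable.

stable coexistence

Compare the nullcline intercepts: K1/α12 = 750/0.55 = 1360 > K2 = 850; K2/α21 = 850/0.9 = 944 > K1 = 750.
Since both inequalities hold, each species can invade when rare, so the interior equilibrium is stable.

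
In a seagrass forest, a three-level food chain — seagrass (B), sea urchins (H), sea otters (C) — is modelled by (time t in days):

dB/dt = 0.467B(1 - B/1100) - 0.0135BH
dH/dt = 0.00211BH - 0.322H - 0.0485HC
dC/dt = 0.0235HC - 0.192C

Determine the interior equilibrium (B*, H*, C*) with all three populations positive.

From dC/dt = 0: 0.0235H* = 0.192, so H* = 8.17.
From dB/dt = 0: 0.467(1 - B*/1100) = 0.0135·8.17, giving B* = 1100·(1 - 0.236) = 840.
From dH/dt = 0: 0.00211·840 - 0.322 = 0.0485C*, so C* = 1.45/0.0485 = 29.9.

B* ≈ 840, H* ≈ 8.17, C* ≈ 29.9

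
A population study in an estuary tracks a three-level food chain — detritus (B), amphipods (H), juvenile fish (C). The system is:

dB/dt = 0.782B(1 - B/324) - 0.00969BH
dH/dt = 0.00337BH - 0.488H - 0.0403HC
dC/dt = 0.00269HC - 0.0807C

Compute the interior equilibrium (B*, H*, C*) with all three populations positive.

B* ≈ 204, H* ≈ 30, C* ≈ 4.91

From dC/dt = 0: 0.00269H* = 0.0807, so H* = 30.
From dB/dt = 0: 0.782(1 - B*/324) = 0.00969·30, giving B* = 324·(1 - 0.372) = 204.
From dH/dt = 0: 0.00337·204 - 0.488 = 0.0403C*, so C* = 0.198/0.0403 = 4.91.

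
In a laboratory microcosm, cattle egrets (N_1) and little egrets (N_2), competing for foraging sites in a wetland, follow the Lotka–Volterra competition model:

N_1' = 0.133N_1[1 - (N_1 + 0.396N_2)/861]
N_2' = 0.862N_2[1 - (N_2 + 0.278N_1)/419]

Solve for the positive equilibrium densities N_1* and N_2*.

N_1* ≈ 781, N_2* ≈ 202

Setting both brackets to zero gives the nullclines N_1 + 0.396N_2 = 861 and 0.278N_1 + N_2 = 419.
Substituting N_2 = 419 - 0.278N_1 into the first: N_1(1 - 0.396·0.278) = 861 - 0.396·419.
So N_1* = 695/0.89 = 781, and then N_2* = 419 - 0.278·781 = 202.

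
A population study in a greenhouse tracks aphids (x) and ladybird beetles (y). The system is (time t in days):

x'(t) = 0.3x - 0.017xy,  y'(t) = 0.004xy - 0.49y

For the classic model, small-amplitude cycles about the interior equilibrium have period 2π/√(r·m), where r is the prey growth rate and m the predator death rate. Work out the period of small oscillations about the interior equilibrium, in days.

T ≈ 16.4 days

Here r = 0.3 and m = 0.49, so r·m = 0.147.
ω = √0.147 = 0.383 per day, hence T = 2π/ω ≈ 16.4 days.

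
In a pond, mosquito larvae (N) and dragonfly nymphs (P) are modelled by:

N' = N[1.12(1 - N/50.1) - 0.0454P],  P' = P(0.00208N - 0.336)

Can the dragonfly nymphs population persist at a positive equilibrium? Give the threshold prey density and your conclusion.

Threshold N = 162; K < 162, so no, the predator goes extinct.

The predator equation gives dP/dt > 0 only when N > 0.336/0.00208 = 162.
Without the predator, N → K = 50.1. Since 50.1 < 162, the predator cannot invade.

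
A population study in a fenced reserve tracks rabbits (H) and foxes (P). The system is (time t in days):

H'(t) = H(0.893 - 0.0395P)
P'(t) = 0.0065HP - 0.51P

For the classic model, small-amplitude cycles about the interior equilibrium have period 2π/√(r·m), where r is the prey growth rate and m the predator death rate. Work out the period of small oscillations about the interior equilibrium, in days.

Here r = 0.893 and m = 0.51, so r·m = 0.455.
ω = √0.455 = 0.675 per day, hence T = 2π/ω ≈ 9.31 days.

T ≈ 9.31 days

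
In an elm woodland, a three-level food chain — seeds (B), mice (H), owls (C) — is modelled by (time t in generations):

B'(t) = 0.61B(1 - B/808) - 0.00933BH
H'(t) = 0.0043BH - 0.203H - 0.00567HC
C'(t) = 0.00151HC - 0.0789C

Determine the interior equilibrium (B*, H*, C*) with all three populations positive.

From dC/dt = 0: 0.00151H* = 0.0789, so H* = 52.3.
From dB/dt = 0: 0.61(1 - B*/808) = 0.00933·52.3, giving B* = 808·(1 - 0.799) = 162.
From dH/dt = 0: 0.0043·162 - 0.203 = 0.00567C*, so C* = 0.495/0.00567 = 87.2.

B* ≈ 162, H* ≈ 52.3, C* ≈ 87.2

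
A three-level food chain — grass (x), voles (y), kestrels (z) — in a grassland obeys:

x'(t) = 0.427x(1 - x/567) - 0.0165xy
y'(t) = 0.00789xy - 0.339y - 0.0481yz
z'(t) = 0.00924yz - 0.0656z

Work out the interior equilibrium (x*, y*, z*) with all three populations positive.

From dz/dt = 0: 0.00924y* = 0.0656, so y* = 7.1.
From dx/dt = 0: 0.427(1 - x*/567) = 0.0165·7.1, giving x* = 567·(1 - 0.274) = 411.
From dy/dt = 0: 0.00789·411 - 0.339 = 0.0481z*, so z* = 2.91/0.0481 = 60.4.

x* ≈ 411, y* ≈ 7.1, z* ≈ 60.4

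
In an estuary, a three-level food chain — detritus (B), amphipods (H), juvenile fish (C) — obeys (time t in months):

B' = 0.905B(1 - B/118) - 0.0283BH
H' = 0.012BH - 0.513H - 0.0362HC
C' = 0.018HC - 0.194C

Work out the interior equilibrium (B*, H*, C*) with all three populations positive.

From dC/dt = 0: 0.018H* = 0.194, so H* = 10.8.
From dB/dt = 0: 0.905(1 - B*/118) = 0.0283·10.8, giving B* = 118·(1 - 0.337) = 78.2.
From dH/dt = 0: 0.012·78.2 - 0.513 = 0.0362C*, so C* = 0.426/0.0362 = 11.8.

B* ≈ 78.2, H* ≈ 10.8, C* ≈ 11.8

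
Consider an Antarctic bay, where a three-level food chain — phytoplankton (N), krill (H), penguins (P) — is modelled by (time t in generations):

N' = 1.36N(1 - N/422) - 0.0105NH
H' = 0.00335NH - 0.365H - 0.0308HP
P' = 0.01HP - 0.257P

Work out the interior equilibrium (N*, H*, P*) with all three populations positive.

N* ≈ 338, H* ≈ 25.7, P* ≈ 24.9

From dP/dt = 0: 0.01H* = 0.257, so H* = 25.7.
From dN/dt = 0: 1.36(1 - N*/422) = 0.0105·25.7, giving N* = 422·(1 - 0.198) = 338.
From dH/dt = 0: 0.00335·338 - 0.365 = 0.0308P*, so P* = 0.768/0.0308 = 24.9.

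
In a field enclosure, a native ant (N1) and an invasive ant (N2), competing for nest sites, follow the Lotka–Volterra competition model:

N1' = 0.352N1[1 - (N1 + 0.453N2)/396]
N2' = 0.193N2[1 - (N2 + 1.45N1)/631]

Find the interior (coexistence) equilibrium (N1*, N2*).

Setting both brackets to zero gives the nullclines N1 + 0.453N2 = 396 and 1.45N1 + N2 = 631.
Substituting N2 = 631 - 1.45N1 into the first: N1(1 - 0.453·1.45) = 396 - 0.453·631.
So N1* = 110/0.343 = 321, and then N2* = 631 - 1.45·321 = 166.

N1* ≈ 321, N2* ≈ 166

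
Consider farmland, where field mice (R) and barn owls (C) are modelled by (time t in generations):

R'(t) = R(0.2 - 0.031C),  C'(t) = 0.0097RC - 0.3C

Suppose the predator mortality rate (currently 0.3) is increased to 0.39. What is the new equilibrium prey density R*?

R* ≈ 40.2

At the interior fixed point, setting dC/dt = 0 with C > 0 fixes R* = (predator death rate)/(RC coefficient) — independent of the other coefficients.
With the change, R* = 0.39/0.0097 = 40.2; it rises from 30.9.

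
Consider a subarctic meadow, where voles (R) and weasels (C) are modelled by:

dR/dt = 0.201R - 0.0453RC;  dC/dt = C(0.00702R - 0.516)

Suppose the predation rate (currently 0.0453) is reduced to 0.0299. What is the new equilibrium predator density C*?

C* ≈ 6.72

At the interior fixed point, setting dR/dt = 0 with R > 0 fixes C* = (prey growth rate)/(RC coefficient) — independent of the other coefficients.
With the change, C* = 0.201/0.0299 = 6.72; it rises from 4.44.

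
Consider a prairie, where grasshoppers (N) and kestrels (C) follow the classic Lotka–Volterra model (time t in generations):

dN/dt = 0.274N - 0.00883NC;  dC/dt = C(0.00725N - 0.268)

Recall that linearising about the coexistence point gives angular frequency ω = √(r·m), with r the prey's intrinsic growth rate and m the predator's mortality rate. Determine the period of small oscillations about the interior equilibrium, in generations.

Here r = 0.274 and m = 0.268, so r·m = 0.0734.
ω = √0.0734 = 0.271 per generation, hence T = 2π/ω ≈ 23.2 generations.

T ≈ 23.2 generations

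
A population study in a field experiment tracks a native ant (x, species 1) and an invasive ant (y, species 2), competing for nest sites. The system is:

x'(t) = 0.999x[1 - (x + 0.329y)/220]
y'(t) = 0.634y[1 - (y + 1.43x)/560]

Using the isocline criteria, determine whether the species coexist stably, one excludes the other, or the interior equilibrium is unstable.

stable coexistence

Compare the nullcline intercepts: K1/α12 = 220/0.329 = 669 > K2 = 560; K2/α21 = 560/1.43 = 392 > K1 = 220.
Since both inequalities hold, each species can invade when rare, so the interior equilibrium is stable.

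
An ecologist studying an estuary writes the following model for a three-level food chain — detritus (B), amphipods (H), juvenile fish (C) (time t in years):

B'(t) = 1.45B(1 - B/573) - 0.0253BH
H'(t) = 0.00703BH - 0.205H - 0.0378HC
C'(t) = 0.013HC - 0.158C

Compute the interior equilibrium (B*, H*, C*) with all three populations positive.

From dC/dt = 0: 0.013H* = 0.158, so H* = 12.2.
From dB/dt = 0: 1.45(1 - B*/573) = 0.0253·12.2, giving B* = 573·(1 - 0.212) = 451.
From dH/dt = 0: 0.00703·451 - 0.205 = 0.0378C*, so C* = 2.97/0.0378 = 78.5.

B* ≈ 451, H* ≈ 12.2, C* ≈ 78.5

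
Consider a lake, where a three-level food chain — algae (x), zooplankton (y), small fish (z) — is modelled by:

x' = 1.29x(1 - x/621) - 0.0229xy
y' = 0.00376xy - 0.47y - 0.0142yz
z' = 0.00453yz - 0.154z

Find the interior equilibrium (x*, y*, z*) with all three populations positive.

From dz/dt = 0: 0.00453y* = 0.154, so y* = 34.
From dx/dt = 0: 1.29(1 - x*/621) = 0.0229·34, giving x* = 621·(1 - 0.603) = 246.
From dy/dt = 0: 0.00376·246 - 0.47 = 0.0142z*, so z* = 0.456/0.0142 = 32.1.

x* ≈ 246, y* ≈ 34, z* ≈ 32.1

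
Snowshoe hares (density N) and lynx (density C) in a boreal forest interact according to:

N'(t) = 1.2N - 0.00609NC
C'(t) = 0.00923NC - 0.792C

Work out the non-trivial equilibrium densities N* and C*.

N* ≈ 85.8, C* ≈ 197

Set dC/dt = 0 with C > 0: 0.00923N - 0.792 = 0, so N* = 0.792/0.00923 = 85.8.
Set dN/dt = 0 with N > 0: 1.2 - 0.00609C = 0, so C* = 1.2/0.00609 = 197.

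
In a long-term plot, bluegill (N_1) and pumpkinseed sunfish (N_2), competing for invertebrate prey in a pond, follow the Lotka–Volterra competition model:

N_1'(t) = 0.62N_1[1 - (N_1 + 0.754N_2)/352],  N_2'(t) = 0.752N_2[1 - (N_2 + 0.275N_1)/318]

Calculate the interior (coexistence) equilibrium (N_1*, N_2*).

N_1* ≈ 142, N_2* ≈ 279

Setting both brackets to zero gives the nullclines N_1 + 0.754N_2 = 352 and 0.275N_1 + N_2 = 318.
Substituting N_2 = 318 - 0.275N_1 into the first: N_1(1 - 0.754·0.275) = 352 - 0.754·318.
So N_1* = 112/0.793 = 142, and then N_2* = 318 - 0.275·142 = 279.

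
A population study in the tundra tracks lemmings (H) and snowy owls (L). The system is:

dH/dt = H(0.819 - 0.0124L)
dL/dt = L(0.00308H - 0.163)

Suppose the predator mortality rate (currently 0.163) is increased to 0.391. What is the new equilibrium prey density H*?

At the interior fixed point, setting dL/dt = 0 with L > 0 fixes H* = (predator death rate)/(HL coefficient) — independent of the other coefficients.
With the change, H* = 0.391/0.00308 = 127; it rises from 52.9.

H* ≈ 127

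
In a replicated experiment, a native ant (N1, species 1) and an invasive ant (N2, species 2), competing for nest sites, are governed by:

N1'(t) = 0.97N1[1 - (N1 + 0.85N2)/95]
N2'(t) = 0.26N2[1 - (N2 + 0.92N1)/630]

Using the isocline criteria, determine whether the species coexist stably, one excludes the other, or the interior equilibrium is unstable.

Compare the nullcline intercepts: K1/α12 = 95/0.85 = 112 < K2 = 630; K2/α21 = 630/0.92 = 685 > K1 = 95.
Since the inequalities point opposite ways, species 2 can invade but species 1 cannot.

species 2 excludes species 1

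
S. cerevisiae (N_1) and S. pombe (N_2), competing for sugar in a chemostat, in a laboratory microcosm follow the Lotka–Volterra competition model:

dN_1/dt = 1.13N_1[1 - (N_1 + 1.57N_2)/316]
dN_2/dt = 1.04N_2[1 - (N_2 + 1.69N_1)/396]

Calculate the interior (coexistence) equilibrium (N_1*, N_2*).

N_1* ≈ 185, N_2* ≈ 83.5

Setting both brackets to zero gives the nullclines N_1 + 1.57N_2 = 316 and 1.69N_1 + N_2 = 396.
Substituting N_2 = 396 - 1.69N_1 into the first: N_1(1 - 1.57·1.69) = 316 - 1.57·396.
So N_1* = -306/-1.65 = 185, and then N_2* = 396 - 1.69·185 = 83.5.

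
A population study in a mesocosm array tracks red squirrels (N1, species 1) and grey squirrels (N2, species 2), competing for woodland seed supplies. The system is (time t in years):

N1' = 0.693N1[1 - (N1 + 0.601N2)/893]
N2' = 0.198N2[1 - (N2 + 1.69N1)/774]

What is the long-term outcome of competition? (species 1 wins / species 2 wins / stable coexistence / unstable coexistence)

Compare the nullcline intercepts: K1/α12 = 893/0.601 = 1490 > K2 = 774; K2/α21 = 774/1.69 = 458 < K1 = 893.
Since the inequalities point opposite ways, species 1 can invade but species 2 cannot.

species 1 excludes species 2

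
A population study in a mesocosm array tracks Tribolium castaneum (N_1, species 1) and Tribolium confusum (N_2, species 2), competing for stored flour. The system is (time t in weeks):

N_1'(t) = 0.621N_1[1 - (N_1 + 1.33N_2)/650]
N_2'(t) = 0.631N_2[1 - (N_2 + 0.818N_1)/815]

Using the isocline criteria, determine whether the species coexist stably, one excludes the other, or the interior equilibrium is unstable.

species 2 excludes species 1

Compare the nullcline intercepts: K1/α12 = 650/1.33 = 489 < K2 = 815; K2/α21 = 815/0.818 = 996 > K1 = 650.
Since the inequalities point opposite ways, species 2 can invade but species 1 cannot.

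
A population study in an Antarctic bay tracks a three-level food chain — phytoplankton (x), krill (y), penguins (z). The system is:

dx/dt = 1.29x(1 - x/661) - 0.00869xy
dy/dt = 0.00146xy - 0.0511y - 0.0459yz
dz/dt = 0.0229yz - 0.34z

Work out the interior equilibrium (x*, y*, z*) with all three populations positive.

From dz/dt = 0: 0.0229y* = 0.34, so y* = 14.8.
From dx/dt = 0: 1.29(1 - x*/661) = 0.00869·14.8, giving x* = 661·(1 - 0.1) = 595.
From dy/dt = 0: 0.00146·595 - 0.0511 = 0.0459z*, so z* = 0.817/0.0459 = 17.8.

x* ≈ 595, y* ≈ 14.8, z* ≈ 17.8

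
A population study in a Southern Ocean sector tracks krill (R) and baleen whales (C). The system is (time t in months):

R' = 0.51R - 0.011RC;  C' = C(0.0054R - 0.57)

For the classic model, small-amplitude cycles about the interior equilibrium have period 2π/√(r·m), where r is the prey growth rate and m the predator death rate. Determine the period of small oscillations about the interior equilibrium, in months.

Here r = 0.51 and m = 0.57, so r·m = 0.291.
ω = √0.291 = 0.539 per month, hence T = 2π/ω ≈ 11.7 months.

T ≈ 11.7 months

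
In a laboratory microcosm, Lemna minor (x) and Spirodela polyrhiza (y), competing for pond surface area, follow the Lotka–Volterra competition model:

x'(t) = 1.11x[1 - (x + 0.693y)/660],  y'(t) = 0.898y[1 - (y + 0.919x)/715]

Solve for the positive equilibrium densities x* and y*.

x* ≈ 453, y* ≈ 299

Setting both brackets to zero gives the nullclines x + 0.693y = 660 and 0.919x + y = 715.
Substituting y = 715 - 0.919x into the first: x(1 - 0.693·0.919) = 660 - 0.693·715.
So x* = 165/0.363 = 453, and then y* = 715 - 0.919·453 = 299.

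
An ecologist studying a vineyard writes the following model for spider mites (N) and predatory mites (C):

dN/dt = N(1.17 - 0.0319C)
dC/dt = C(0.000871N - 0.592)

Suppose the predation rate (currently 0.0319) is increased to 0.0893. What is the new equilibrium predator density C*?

At the interior fixed point, setting dN/dt = 0 with N > 0 fixes C* = (prey growth rate)/(NC coefficient) — independent of the other coefficients.
With the change, C* = 1.17/0.0893 = 13.1; it falls from 36.7.

C* ≈ 13.1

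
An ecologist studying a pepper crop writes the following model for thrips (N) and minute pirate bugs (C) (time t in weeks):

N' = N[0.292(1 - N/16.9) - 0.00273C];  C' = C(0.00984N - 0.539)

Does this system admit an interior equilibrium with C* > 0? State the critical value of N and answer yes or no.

Threshold N = 54.8; K < 54.8, so no, the predator goes extinct.

The predator equation gives dC/dt > 0 only when N > 0.539/0.00984 = 54.8.
Without the predator, N → K = 16.9. Since 16.9 < 54.8, the predator cannot invade.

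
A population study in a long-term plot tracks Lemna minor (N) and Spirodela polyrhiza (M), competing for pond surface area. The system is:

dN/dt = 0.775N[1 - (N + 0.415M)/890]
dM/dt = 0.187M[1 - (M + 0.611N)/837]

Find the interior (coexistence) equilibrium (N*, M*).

Setting both brackets to zero gives the nullclines N + 0.415M = 890 and 0.611N + M = 837.
Substituting M = 837 - 0.611N into the first: N(1 - 0.415·0.611) = 890 - 0.415·837.
So N* = 543/0.746 = 727, and then M* = 837 - 0.611·727 = 393.

N* ≈ 727, M* ≈ 393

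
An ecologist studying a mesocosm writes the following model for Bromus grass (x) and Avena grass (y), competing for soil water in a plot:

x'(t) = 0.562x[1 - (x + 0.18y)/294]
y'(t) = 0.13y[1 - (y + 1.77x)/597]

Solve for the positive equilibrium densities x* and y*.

x* ≈ 274, y* ≈ 112

Setting both brackets to zero gives the nullclines x + 0.18y = 294 and 1.77x + y = 597.
Substituting y = 597 - 1.77x into the first: x(1 - 0.18·1.77) = 294 - 0.18·597.
So x* = 187/0.681 = 274, and then y* = 597 - 1.77·274 = 112.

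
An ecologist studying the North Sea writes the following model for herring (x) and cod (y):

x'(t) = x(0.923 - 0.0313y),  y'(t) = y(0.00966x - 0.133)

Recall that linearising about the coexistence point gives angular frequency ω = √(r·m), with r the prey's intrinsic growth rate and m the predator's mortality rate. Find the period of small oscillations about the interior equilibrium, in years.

Here r = 0.923 and m = 0.133, so r·m = 0.123.
ω = √0.123 = 0.35 per year, hence T = 2π/ω ≈ 17.9 years.

T ≈ 17.9 years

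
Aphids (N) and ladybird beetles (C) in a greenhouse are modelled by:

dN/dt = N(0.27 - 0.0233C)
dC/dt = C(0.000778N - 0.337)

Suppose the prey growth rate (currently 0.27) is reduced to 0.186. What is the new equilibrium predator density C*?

C* ≈ 7.98

At the interior fixed point, setting dN/dt = 0 with N > 0 fixes C* = (prey growth rate)/(NC coefficient) — independent of the other coefficients.
With the change, C* = 0.186/0.0233 = 7.98; it falls from 11.6.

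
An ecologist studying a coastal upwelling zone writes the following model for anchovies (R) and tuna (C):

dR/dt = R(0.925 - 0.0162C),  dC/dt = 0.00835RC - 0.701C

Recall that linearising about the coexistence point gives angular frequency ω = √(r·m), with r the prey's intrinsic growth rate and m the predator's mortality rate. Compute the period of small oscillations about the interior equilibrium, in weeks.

T ≈ 7.8 weeks

Here r = 0.925 and m = 0.701, so r·m = 0.648.
ω = √0.648 = 0.805 per week, hence T = 2π/ω ≈ 7.8 weeks.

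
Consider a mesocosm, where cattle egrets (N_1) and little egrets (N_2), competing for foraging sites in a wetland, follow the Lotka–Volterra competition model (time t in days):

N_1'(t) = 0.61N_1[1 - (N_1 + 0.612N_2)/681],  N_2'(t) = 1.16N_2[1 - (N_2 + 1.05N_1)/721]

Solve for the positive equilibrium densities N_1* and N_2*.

Setting both brackets to zero gives the nullclines N_1 + 0.612N_2 = 681 and 1.05N_1 + N_2 = 721.
Substituting N_2 = 721 - 1.05N_1 into the first: N_1(1 - 0.612·1.05) = 681 - 0.612·721.
So N_1* = 240/0.357 = 671, and then N_2* = 721 - 1.05·671 = 16.6.

N_1* ≈ 671, N_2* ≈ 16.6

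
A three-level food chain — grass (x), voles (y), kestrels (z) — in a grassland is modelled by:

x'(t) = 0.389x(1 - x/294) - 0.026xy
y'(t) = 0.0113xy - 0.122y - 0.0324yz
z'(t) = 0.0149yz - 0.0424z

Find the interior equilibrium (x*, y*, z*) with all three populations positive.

x* ≈ 238, y* ≈ 2.85, z* ≈ 79.3

From dz/dt = 0: 0.0149y* = 0.0424, so y* = 2.85.
From dx/dt = 0: 0.389(1 - x*/294) = 0.026·2.85, giving x* = 294·(1 - 0.19) = 238.
From dy/dt = 0: 0.0113·238 - 0.122 = 0.0324z*, so z* = 2.57/0.0324 = 79.3.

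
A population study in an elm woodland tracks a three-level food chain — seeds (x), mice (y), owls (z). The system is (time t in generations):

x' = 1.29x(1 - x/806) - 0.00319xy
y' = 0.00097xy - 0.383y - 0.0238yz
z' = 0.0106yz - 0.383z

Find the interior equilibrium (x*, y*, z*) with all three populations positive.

x* ≈ 734, y* ≈ 36.1, z* ≈ 13.8

From dz/dt = 0: 0.0106y* = 0.383, so y* = 36.1.
From dx/dt = 0: 1.29(1 - x*/806) = 0.00319·36.1, giving x* = 806·(1 - 0.0893) = 734.
From dy/dt = 0: 0.00097·734 - 0.383 = 0.0238z*, so z* = 0.329/0.0238 = 13.8.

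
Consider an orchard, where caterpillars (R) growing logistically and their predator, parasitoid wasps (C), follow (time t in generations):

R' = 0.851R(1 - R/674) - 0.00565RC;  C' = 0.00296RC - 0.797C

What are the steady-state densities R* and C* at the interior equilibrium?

From dC/dt = 0 with C > 0: 0.00296R* = 0.797, so R* = 269.
Substitute into dR/dt = 0: 0.851(1 - 269/674) = 0.00565C*.
The bracket is 0.601, giving C* = 0.511/0.00565 = 90.4.

R* ≈ 269, C* ≈ 90.4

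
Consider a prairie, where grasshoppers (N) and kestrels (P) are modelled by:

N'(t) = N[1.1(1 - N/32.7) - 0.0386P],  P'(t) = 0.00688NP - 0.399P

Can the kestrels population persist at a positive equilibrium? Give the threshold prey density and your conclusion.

Threshold N = 58; K < 58, so no, the predator goes extinct.

The predator equation gives dP/dt > 0 only when N > 0.399/0.00688 = 58.
Without the predator, N → K = 32.7. Since 32.7 < 58, the predator cannot invade.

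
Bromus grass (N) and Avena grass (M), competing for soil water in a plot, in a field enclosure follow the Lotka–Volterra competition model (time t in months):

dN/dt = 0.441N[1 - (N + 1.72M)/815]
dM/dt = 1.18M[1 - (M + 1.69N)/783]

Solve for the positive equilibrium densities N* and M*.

Setting both brackets to zero gives the nullclines N + 1.72M = 815 and 1.69N + M = 783.
Substituting M = 783 - 1.69N into the first: N(1 - 1.72·1.69) = 815 - 1.72·783.
So N* = -532/-1.91 = 279, and then M* = 783 - 1.69·279 = 312.

N* ≈ 279, M* ≈ 312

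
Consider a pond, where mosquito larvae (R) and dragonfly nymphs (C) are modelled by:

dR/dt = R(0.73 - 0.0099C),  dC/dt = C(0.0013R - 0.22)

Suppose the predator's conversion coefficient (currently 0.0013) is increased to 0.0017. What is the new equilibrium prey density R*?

R* ≈ 129

At the interior fixed point, setting dC/dt = 0 with C > 0 fixes R* = (predator death rate)/(RC coefficient) — independent of the other coefficients.
With the change, R* = 0.22/0.0017 = 129; it falls from 169.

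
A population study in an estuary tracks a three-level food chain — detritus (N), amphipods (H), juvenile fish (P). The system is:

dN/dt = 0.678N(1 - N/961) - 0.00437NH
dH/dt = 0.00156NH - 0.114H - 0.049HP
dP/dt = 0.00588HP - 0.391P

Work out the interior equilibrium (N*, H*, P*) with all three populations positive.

N* ≈ 549, H* ≈ 66.5, P* ≈ 15.2

From dP/dt = 0: 0.00588H* = 0.391, so H* = 66.5.
From dN/dt = 0: 0.678(1 - N*/961) = 0.00437·66.5, giving N* = 961·(1 - 0.429) = 549.
From dH/dt = 0: 0.00156·549 - 0.114 = 0.049P*, so P* = 0.743/0.049 = 15.2.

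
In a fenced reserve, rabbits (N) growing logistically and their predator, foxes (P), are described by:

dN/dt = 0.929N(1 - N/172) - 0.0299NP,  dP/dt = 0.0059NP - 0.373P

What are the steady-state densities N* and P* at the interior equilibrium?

From dP/dt = 0 with P > 0: 0.0059N* = 0.373, so N* = 63.2.
Substitute into dN/dt = 0: 0.929(1 - 63.2/172) = 0.0299P*.
The bracket is 0.632, giving P* = 0.588/0.0299 = 19.7.

N* ≈ 63.2, P* ≈ 19.7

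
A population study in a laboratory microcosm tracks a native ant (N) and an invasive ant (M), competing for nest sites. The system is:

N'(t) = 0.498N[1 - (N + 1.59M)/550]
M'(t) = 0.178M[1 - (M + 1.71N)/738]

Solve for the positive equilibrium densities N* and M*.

N* ≈ 363, M* ≈ 118

Setting both brackets to zero gives the nullclines N + 1.59M = 550 and 1.71N + M = 738.
Substituting M = 738 - 1.71N into the first: N(1 - 1.59·1.71) = 550 - 1.59·738.
So N* = -623/-1.72 = 363, and then M* = 738 - 1.71·363 = 118.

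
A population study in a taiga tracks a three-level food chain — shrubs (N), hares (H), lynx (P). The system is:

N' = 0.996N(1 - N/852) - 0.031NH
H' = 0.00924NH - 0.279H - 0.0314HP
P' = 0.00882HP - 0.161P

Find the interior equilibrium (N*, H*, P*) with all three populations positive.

N* ≈ 368, H* ≈ 18.3, P* ≈ 99.4

From dP/dt = 0: 0.00882H* = 0.161, so H* = 18.3.
From dN/dt = 0: 0.996(1 - N*/852) = 0.031·18.3, giving N* = 852·(1 - 0.568) = 368.
From dH/dt = 0: 0.00924·368 - 0.279 = 0.0314P*, so P* = 3.12/0.0314 = 99.4.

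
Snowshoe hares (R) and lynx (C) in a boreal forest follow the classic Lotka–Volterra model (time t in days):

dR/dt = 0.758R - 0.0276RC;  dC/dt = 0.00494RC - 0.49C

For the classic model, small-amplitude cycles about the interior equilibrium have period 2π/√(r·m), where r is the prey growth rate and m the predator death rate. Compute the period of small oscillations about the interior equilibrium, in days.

T ≈ 10.3 days

Here r = 0.758 and m = 0.49, so r·m = 0.371.
ω = √0.371 = 0.609 per day, hence T = 2π/ω ≈ 10.3 days.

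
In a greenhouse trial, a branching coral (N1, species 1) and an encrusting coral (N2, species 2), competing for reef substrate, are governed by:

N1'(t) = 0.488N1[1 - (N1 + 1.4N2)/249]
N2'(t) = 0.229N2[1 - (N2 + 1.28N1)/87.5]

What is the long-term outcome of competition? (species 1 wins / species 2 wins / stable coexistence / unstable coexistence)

species 1 excludes species 2

Compare the nullcline intercepts: K1/α12 = 249/1.4 = 178 > K2 = 87.5; K2/α21 = 87.5/1.28 = 68.4 < K1 = 249.
Since the inequalities point opposite ways, species 1 can invade but species 2 cannot.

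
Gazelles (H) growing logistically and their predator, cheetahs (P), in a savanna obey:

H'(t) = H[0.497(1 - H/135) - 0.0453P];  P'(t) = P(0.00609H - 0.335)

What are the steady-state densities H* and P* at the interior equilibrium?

H* ≈ 55, P* ≈ 6.5

From dP/dt = 0 with P > 0: 0.00609H* = 0.335, so H* = 55.
Substitute into dH/dt = 0: 0.497(1 - 55/135) = 0.0453P*.
The bracket is 0.593, giving P* = 0.294/0.0453 = 6.5.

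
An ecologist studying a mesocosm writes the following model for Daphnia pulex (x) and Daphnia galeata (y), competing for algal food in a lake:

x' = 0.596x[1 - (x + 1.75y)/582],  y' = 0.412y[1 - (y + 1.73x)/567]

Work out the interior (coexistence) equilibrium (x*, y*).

Setting both brackets to zero gives the nullclines x + 1.75y = 582 and 1.73x + y = 567.
Substituting y = 567 - 1.73x into the first: x(1 - 1.75·1.73) = 582 - 1.75·567.
So x* = -410/-2.03 = 202, and then y* = 567 - 1.73·202 = 217.

x* ≈ 202, y* ≈ 217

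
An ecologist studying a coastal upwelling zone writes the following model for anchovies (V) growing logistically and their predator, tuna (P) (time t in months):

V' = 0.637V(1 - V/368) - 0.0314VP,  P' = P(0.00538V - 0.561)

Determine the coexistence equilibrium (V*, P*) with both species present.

V* ≈ 104, P* ≈ 14.5

From dP/dt = 0 with P > 0: 0.00538V* = 0.561, so V* = 104.
Substitute into dV/dt = 0: 0.637(1 - 104/368) = 0.0314P*.
The bracket is 0.717, giving P* = 0.457/0.0314 = 14.5.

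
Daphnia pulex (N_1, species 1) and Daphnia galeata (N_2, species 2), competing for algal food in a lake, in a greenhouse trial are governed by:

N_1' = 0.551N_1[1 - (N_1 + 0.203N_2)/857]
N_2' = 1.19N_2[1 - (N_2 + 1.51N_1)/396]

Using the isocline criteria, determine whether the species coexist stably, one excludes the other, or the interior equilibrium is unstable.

Compare the nullcline intercepts: K1/α12 = 857/0.203 = 4220 > K2 = 396; K2/α21 = 396/1.51 = 262 < K1 = 857.
Since the inequalities point opposite ways, species 1 can invade but species 2 cannot.

species 1 excludes species 2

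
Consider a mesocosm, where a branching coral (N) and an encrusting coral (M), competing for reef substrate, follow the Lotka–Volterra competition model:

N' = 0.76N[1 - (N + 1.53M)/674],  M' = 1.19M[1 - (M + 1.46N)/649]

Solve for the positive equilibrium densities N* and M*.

N* ≈ 259, M* ≈ 272

Setting both brackets to zero gives the nullclines N + 1.53M = 674 and 1.46N + M = 649.
Substituting M = 649 - 1.46N into the first: N(1 - 1.53·1.46) = 674 - 1.53·649.
So N* = -319/-1.23 = 259, and then M* = 649 - 1.46·259 = 272.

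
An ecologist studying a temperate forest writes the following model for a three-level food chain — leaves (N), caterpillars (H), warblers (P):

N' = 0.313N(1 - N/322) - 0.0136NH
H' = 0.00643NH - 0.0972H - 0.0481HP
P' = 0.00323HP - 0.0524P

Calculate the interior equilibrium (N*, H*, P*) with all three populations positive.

From dP/dt = 0: 0.00323H* = 0.0524, so H* = 16.2.
From dN/dt = 0: 0.313(1 - N*/322) = 0.0136·16.2, giving N* = 322·(1 - 0.705) = 95.
From dH/dt = 0: 0.00643·95 - 0.0972 = 0.0481P*, so P* = 0.514/0.0481 = 10.7.

N* ≈ 95, H* ≈ 16.2, P* ≈ 10.7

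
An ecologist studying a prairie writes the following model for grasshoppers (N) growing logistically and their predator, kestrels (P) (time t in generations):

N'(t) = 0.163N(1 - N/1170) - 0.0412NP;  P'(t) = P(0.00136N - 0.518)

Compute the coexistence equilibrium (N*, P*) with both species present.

From dP/dt = 0 with P > 0: 0.00136N* = 0.518, so N* = 381.
Substitute into dN/dt = 0: 0.163(1 - 381/1170) = 0.0412P*.
The bracket is 0.674, giving P* = 0.11/0.0412 = 2.67.

N* ≈ 381, P* ≈ 2.67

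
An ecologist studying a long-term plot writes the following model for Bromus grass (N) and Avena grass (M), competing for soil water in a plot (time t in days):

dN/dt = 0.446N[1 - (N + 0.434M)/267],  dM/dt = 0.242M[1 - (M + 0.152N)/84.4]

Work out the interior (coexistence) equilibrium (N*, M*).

N* ≈ 247, M* ≈ 46.9

Setting both brackets to zero gives the nullclines N + 0.434M = 267 and 0.152N + M = 84.4.
Substituting M = 84.4 - 0.152N into the first: N(1 - 0.434·0.152) = 267 - 0.434·84.4.
So N* = 230/0.934 = 247, and then M* = 84.4 - 0.152·247 = 46.9.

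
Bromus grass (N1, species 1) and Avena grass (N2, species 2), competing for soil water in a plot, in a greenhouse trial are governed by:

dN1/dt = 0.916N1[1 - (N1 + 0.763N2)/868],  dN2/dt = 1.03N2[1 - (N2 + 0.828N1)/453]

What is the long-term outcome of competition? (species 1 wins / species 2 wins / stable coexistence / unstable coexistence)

species 1 excludes species 2

Compare the nullcline intercepts: K1/α12 = 868/0.763 = 1140 > K2 = 453; K2/α21 = 453/0.828 = 547 < K1 = 868.
Since the inequalities point opposite ways, species 1 can invade but species 2 cannot.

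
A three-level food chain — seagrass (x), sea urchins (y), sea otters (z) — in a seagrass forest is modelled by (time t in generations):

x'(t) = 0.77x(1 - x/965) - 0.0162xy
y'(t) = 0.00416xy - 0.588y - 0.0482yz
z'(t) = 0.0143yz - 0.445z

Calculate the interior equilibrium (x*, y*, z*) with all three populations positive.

From dz/dt = 0: 0.0143y* = 0.445, so y* = 31.1.
From dx/dt = 0: 0.77(1 - x*/965) = 0.0162·31.1, giving x* = 965·(1 - 0.655) = 333.
From dy/dt = 0: 0.00416·333 - 0.588 = 0.0482z*, so z* = 0.798/0.0482 = 16.6.

x* ≈ 333, y* ≈ 31.1, z* ≈ 16.6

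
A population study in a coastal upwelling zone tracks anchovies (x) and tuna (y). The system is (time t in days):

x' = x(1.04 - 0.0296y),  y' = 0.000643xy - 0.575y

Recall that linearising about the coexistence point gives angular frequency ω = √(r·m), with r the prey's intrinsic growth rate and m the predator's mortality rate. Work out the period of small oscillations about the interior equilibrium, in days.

T ≈ 8.13 days

Here r = 1.04 and m = 0.575, so r·m = 0.598.
ω = √0.598 = 0.773 per day, hence T = 2π/ω ≈ 8.13 days.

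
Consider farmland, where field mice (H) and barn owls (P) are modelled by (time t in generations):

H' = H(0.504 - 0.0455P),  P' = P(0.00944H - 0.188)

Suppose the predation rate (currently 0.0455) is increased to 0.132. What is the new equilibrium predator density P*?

P* ≈ 3.82

At the interior fixed point, setting dH/dt = 0 with H > 0 fixes P* = (prey growth rate)/(HP coefficient) — independent of the other coefficients.
With the change, P* = 0.504/0.132 = 3.82; it falls from 11.1.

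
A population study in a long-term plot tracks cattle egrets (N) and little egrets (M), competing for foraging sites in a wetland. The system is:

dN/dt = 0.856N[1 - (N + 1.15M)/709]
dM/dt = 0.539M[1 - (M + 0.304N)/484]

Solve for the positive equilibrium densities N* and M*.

N* ≈ 234, M* ≈ 413

Setting both brackets to zero gives the nullclines N + 1.15M = 709 and 0.304N + M = 484.
Substituting M = 484 - 0.304N into the first: N(1 - 1.15·0.304) = 709 - 1.15·484.
So N* = 152/0.65 = 234, and then M* = 484 - 0.304·234 = 413.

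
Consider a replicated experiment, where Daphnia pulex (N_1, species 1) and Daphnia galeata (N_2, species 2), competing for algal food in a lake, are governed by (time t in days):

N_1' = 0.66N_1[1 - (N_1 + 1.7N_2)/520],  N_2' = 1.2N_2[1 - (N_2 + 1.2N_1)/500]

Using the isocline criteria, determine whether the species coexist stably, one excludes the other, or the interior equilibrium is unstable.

Compare the nullcline intercepts: K1/α12 = 520/1.7 = 306 < K2 = 500; K2/α21 = 500/1.2 = 417 < K1 = 520.
Since both are reversed, neither can invade when rare; the interior point is a saddle.

unstable coexistence (outcome depends on initial conditions)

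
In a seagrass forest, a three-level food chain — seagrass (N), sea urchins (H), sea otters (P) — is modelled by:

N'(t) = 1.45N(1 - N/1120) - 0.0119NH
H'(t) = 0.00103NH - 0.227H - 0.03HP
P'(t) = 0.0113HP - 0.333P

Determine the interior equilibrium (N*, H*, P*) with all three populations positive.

From dP/dt = 0: 0.0113H* = 0.333, so H* = 29.5.
From dN/dt = 0: 1.45(1 - N*/1120) = 0.0119·29.5, giving N* = 1120·(1 - 0.242) = 849.
From dH/dt = 0: 0.00103·849 - 0.227 = 0.03P*, so P* = 0.648/0.03 = 21.6.

N* ≈ 849, H* ≈ 29.5, P* ≈ 21.6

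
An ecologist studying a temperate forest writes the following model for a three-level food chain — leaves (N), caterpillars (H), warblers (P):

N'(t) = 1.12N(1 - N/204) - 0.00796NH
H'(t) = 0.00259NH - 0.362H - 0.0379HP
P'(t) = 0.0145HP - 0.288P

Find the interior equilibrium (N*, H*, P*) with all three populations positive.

N* ≈ 175, H* ≈ 19.9, P* ≈ 2.42

From dP/dt = 0: 0.0145H* = 0.288, so H* = 19.9.
From dN/dt = 0: 1.12(1 - N*/204) = 0.00796·19.9, giving N* = 204·(1 - 0.141) = 175.
From dH/dt = 0: 0.00259·175 - 0.362 = 0.0379P*, so P* = 0.0918/0.0379 = 2.42.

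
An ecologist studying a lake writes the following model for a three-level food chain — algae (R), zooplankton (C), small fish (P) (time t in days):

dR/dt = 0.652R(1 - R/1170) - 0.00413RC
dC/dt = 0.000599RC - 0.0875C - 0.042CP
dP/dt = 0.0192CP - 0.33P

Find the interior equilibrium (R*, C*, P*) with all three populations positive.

R* ≈ 1040, C* ≈ 17.2, P* ≈ 12.8

From dP/dt = 0: 0.0192C* = 0.33, so C* = 17.2.
From dR/dt = 0: 0.652(1 - R*/1170) = 0.00413·17.2, giving R* = 1170·(1 - 0.109) = 1040.
From dC/dt = 0: 0.000599·1040 - 0.0875 = 0.042P*, so P* = 0.537/0.042 = 12.8.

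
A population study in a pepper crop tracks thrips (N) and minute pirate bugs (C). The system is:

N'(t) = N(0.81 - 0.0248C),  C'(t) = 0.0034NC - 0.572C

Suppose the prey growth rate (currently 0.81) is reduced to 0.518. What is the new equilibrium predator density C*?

C* ≈ 20.9

At the interior fixed point, setting dN/dt = 0 with N > 0 fixes C* = (prey growth rate)/(NC coefficient) — independent of the other coefficients.
With the change, C* = 0.518/0.0248 = 20.9; it falls from 32.7.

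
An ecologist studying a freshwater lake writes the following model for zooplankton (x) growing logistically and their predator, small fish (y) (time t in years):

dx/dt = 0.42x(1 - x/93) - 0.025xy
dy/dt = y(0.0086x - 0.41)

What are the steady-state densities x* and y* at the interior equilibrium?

From dy/dt = 0 with y > 0: 0.0086x* = 0.41, so x* = 47.7.
Substitute into dx/dt = 0: 0.42(1 - 47.7/93) = 0.025y*.
The bracket is 0.487, giving y* = 0.205/0.025 = 8.19.

x* ≈ 47.7, y* ≈ 8.19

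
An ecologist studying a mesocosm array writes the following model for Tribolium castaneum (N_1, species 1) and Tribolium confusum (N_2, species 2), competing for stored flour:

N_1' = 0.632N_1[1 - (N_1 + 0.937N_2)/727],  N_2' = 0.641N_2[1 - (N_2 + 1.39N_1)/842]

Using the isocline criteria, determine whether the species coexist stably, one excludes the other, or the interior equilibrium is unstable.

unstable coexistence (outcome depends on initial conditions)

Compare the nullcline intercepts: K1/α12 = 727/0.937 = 776 < K2 = 842; K2/α21 = 842/1.39 = 606 < K1 = 727.
Since both are reversed, neither can invade when rare; the interior point is a saddle.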